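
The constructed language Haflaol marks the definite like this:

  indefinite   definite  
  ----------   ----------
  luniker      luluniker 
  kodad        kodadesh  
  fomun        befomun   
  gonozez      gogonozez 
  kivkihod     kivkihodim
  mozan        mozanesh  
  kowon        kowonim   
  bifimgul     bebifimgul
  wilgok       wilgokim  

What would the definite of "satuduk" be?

besatuduk

fomun and kowon both end in -n yet inflect differently (befomun, kowonim), so the final letter is not what conditions the rule; the last vowel is.
"satuduk" has last vowel 'u'. The stems whose last vowel is 'u' (fomun → befomun, bifimgul → bebifimgul) add the prefix be-.
The other patterns: stems whose last vowel is 'o' add -im; stems whose last vowel is 'a' add -esh; stems whose last vowel is 'e' repeat the first consonant+vowel as a prefix.
So satuduk → besatuduk.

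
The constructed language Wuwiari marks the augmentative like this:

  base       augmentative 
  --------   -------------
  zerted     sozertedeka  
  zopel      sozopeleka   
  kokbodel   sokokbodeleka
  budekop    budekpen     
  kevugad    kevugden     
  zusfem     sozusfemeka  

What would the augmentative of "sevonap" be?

sevonpen

zerted and kevugad both end in -d yet inflect differently (sozertedeka, kevugden), so the final letter is not what conditions the rule; the last vowel is.
"sevonap" has last vowel 'a'. The one such stem in the data (kevugad → kevugden) deletes the last vowel and adds -en (as does budekop), so the same rule applies.
So sevonap → sevonpen.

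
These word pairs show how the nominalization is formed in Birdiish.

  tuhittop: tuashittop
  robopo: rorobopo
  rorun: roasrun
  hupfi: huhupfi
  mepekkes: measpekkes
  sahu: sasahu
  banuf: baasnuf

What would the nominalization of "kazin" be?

kaaszin

"kazin" ends in a consonant. The stems ending in a consonant (mepekkes → measpekkes, rorun → roasrun, tuhittop → tuashittop) insert -as- after the first vowel.
So kazin → kaaszin.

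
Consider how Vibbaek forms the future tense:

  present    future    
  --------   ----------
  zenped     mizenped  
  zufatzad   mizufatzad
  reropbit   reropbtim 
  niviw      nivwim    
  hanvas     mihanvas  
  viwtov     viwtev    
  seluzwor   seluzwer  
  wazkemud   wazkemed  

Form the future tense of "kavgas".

wazkemud and zufatzad both end in -d yet inflect differently (wazkemed, mizufatzad), so the final letter is not what conditions the rule; the last vowel is.
"kavgas" has last vowel 'a'. The stems whose last vowel is 'a' (hanvas → mihanvas, zufatzad → mizufatzad) add the prefix mi-.
The other patterns: stems whose last vowel is 'i' delete the last vowel and add -im; stems whose last vowel is 'o' or 'u' change the last vowel to 'e'.
So kavgas → mikavgas.

mikavgas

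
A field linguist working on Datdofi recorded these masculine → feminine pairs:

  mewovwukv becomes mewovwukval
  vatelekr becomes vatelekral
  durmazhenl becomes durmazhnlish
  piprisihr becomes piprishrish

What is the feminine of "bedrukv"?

bedrukval

"bedrukv" has second-to-last letter 'k'. The stems whose second-to-last letter is 'k' (mewovwukv → mewovwukval, vatelekr → vatelekral) add -al.
The other pattern: stems whose second-to-last letter is 'h' or 'n' delete the last vowel and add -ish.
So bedrukv → bedrukval.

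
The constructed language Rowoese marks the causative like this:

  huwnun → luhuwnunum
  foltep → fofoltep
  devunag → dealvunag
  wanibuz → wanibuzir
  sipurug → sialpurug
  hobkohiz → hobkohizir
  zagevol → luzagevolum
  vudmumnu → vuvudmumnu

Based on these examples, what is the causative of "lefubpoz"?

lefubpozir

"lefubpoz" ends in -z. The stems ending in -z (wanibuz → wanibuzir, hobkohiz → hobkohizir) add -ir.
So lefubpoz → lefubpozir.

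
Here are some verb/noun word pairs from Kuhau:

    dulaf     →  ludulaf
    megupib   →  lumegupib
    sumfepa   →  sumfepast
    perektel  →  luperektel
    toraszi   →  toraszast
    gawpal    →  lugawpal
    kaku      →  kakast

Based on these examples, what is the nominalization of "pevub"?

lupevub

megupib and toraszi both have last vowel 'i' yet inflect differently (lumegupib, toraszast), so the last vowel is not what conditions the rule; whether the stem ends in a vowel or a consonant is.
"pevub" ends in a consonant. The stems ending in a consonant (perektel → luperektel, megupib → lumegupib, dulaf → ludulaf) add the prefix lu-.
The other pattern: stems ending in a vowel drop the final letter and add -ast.
So pevub → lupevub.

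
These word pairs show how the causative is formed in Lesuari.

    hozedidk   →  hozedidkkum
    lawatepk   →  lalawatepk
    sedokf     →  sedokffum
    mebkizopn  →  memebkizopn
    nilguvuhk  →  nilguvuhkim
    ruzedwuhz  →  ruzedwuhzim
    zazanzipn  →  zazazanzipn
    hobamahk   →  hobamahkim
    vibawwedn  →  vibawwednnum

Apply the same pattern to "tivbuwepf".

lawatepk and hobamahk both end in -k yet inflect differently (lalawatepk, hobamahkim), so the final letter is not what conditions the rule; the second-to-last letter is.
"tivbuwepf" has second-to-last letter 'p'. The stems whose second-to-last letter is 'p' (lawatepk → lalawatepk, zazanzipn → zazazanzipn, mebkizopn → memebkizopn) repeat the first consonant+vowel as a prefix.
The other patterns: stems whose second-to-last letter is 'h' add -im; stems whose second-to-last letter is 'd' or 'k' double the final consonant and add -um.
So tivbuwepf → titivbuwepf.

titivbuwepf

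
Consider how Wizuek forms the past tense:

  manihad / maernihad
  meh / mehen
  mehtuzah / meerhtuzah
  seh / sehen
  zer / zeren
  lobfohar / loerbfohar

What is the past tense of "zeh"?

zehen

"zeh" has 1 vowel. The stems with 1 vowel (meh → mehen, zer → zeren, seh → sehen) add -en.
The other pattern: stems with 3 vowels insert -er- after the first vowel.
So zeh → zehen.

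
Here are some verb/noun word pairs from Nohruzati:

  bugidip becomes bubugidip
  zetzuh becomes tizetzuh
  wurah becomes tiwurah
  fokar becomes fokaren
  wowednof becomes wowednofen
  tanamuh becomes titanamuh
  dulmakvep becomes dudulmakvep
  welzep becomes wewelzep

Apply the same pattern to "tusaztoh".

titusaztoh

wurah and fokar both have last vowel 'a' yet inflect differently (tiwurah, fokaren), so the last vowel is not what conditions the rule; the final letter is.
"tusaztoh" ends in -h. The stems ending in -h (zetzuh → tizetzuh, tanamuh → titanamuh, wurah → tiwurah) add the prefix ti-.
The other patterns: stems ending in -p repeat the first consonant+vowel as a prefix; stems ending in -f or -r add -en.
So tusaztoh → titusaztoh.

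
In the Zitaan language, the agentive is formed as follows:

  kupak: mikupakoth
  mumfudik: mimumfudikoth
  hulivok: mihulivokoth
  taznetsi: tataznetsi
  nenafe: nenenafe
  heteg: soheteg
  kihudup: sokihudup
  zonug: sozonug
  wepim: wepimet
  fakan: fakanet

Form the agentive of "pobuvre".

mumfudik and taznetsi both have last vowel 'i' yet inflect differently (mimumfudikoth, tataznetsi), so the last vowel is not what conditions the rule; the final letter is.
"pobuvre" ends in -e. The one such stem in the data (nenafe → nenenafe) repeats the first consonant+vowel as a prefix (as does taznetsi), so the same rule applies.
So pobuvre → popobuvre.

popobuvre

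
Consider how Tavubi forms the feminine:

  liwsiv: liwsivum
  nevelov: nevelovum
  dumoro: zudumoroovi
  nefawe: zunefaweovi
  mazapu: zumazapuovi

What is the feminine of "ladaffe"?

zuladaffeovi

"ladaffe" ends in a vowel. The stems ending in a vowel (dumoro → zudumoroovi, nefawe → zunefaweovi, mazapu → zumazapuovi) add zu- … -ovi around the stem.
So ladaffe → zuladaffeovi.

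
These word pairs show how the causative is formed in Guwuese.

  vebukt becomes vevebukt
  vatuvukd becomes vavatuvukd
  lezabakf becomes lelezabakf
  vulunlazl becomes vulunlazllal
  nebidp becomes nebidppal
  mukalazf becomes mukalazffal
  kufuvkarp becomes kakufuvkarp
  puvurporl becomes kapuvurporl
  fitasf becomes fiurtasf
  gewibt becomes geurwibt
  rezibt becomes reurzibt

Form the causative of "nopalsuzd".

nopalsuzddal

"nopalsuzd" has second-to-last letter 'z'. The stems whose second-to-last letter is 'z' (vulunlazl → vulunlazllal, mukalazf → mukalazffal) double the final consonant and add -al.
So nopalsuzd → nopalsuzddal.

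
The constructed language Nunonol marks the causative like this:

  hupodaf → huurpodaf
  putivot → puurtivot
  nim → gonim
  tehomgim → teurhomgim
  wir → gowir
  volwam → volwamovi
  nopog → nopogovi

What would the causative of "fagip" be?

nim and volwam both end in -m yet inflect differently (gonim, volwamovi), so the final letter is not what conditions the rule; the number of vowels is.
"fagip" has 2 vowels. The stems with 2 vowels (nopog → nopogovi, volwam → volwamovi) add -ovi.
So fagip → fagipovi.

fagipovi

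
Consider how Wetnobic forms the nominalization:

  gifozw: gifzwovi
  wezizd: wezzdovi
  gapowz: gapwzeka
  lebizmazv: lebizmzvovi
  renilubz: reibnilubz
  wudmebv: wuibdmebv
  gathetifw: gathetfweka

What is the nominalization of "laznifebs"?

laibznifebs

"laznifebs" has second-to-last letter 'b'. The stems whose second-to-last letter is 'b' (wudmebv → wuibdmebv, renilubz → reibnilubz) insert -ib- after the first vowel.
So laznifebs → laibznifebs.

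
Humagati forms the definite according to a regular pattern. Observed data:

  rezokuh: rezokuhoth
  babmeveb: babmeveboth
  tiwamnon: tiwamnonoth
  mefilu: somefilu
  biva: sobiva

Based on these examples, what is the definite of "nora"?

rezokuh and mefilu both have last vowel 'u' yet inflect differently (rezokuhoth, somefilu), so the last vowel is not what conditions the rule; whether the stem ends in a vowel or a consonant is.
"nora" ends in a vowel. The stems ending in a vowel (mefilu → somefilu, biva → sobiva) add the prefix so-.
So nora → sonora.

sonora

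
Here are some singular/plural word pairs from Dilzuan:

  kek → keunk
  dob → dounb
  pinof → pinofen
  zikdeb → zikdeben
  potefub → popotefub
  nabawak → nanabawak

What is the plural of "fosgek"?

"fosgek" has 2 vowels. The stems with 2 vowels (pinof → pinofen, zikdeb → zikdeben) add -en.
So fosgek → fosgeken.

fosgeken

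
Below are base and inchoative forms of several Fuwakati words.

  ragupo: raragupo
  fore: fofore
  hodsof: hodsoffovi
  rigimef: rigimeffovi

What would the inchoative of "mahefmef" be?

mahefmeffovi

hodsof and ragupo both have last vowel 'o' yet inflect differently (hodsoffovi, raragupo), so the last vowel is not what conditions the rule; the final letter is.
"mahefmef" ends in -f. The stems ending in -f (rigimef → rigimeffovi, hodsof → hodsoffovi) double the final consonant and add -ovi.
So mahefmef → mahefmeffovi.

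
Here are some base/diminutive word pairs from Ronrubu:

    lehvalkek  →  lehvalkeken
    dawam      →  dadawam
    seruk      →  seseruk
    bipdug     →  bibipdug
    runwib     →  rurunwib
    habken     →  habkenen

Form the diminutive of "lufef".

lehvalkek and seruk both end in -k yet inflect differently (lehvalkeken, seseruk), so the final letter is not what conditions the rule; the last vowel is.
"lufef" has last vowel 'e'. The stems whose last vowel is 'e' (habken → habkenen, lehvalkek → lehvalkeken) add -en.
The other pattern: stems whose last vowel is 'a', 'i' or 'u' repeat the first consonant+vowel as a prefix.
So lufef → lufefen.

lufefen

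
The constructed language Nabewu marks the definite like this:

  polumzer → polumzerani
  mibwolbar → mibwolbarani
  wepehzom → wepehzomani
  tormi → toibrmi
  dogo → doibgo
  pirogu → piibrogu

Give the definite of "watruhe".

waibtruhe

wepehzom and dogo both have last vowel 'o' yet inflect differently (wepehzomani, doibgo), so the last vowel is not what conditions the rule; whether the stem ends in a vowel or a consonant is.
"watruhe" ends in a vowel. The stems ending in a vowel (tormi → toibrmi, dogo → doibgo, pirogu → piibrogu) insert -ib- after the first vowel.
So watruhe → waibtruhe.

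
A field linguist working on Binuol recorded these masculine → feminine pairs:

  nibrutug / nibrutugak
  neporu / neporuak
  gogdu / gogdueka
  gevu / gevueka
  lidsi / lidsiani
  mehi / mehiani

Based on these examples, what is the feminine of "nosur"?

"nosur" begins with n-. The stems beginning with n- (nibrutug → nibrutugak, neporu → neporuak) add -ak.
So nosur → nosurak.

nosurak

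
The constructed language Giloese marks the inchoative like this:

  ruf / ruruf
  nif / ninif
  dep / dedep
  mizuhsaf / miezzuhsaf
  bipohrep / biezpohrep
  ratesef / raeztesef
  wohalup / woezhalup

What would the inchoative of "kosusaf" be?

"kosusaf" has 3 vowels. The stems with 3 vowels (mizuhsaf → miezzuhsaf, bipohrep → biezpohrep, ratesef → raeztesef) insert -ez- after the first vowel.
The other pattern: stems with 1 vowel repeat the first consonant+vowel as a prefix.
So kosusaf → koezsusaf.

koezsusaf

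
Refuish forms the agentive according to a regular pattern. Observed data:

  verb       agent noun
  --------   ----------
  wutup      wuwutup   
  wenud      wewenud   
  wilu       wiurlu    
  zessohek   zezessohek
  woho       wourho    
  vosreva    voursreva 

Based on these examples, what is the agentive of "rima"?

riurma

wilu and wutup both have last vowel 'u' yet inflect differently (wiurlu, wuwutup), so the last vowel is not what conditions the rule; whether the stem ends in a vowel or a consonant is.
"rima" ends in a vowel. The stems ending in a vowel (wilu → wiurlu, vosreva → voursreva, woho → wourho) insert -ur- after the first vowel.
So rima → riurma.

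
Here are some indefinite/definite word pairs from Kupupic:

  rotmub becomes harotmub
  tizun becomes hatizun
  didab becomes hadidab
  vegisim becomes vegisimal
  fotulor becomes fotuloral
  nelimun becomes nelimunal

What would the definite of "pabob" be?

hapabob

tizun and nelimun both end in -n yet inflect differently (hatizun, nelimunal), so the final letter is not what conditions the rule; the number of vowels is.
"pabob" has 2 vowels. The stems with 2 vowels (didab → hadidab, tizun → hatizun, rotmub → harotmub) add the prefix ha-.
The other pattern: stems with 3 vowels add -al.
So pabob → hapabob.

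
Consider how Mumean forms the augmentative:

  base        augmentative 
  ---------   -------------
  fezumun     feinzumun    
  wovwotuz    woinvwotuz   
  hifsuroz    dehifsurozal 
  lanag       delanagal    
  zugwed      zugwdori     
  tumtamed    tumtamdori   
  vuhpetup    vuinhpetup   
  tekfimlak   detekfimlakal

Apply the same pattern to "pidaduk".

piindaduk

wovwotuz and hifsuroz both end in -z yet inflect differently (woinvwotuz, dehifsurozal), so the final letter is not what conditions the rule; the last vowel is.
"pidaduk" has last vowel 'u'. The stems whose last vowel is 'u' (vuhpetup → vuinhpetup, fezumun → feinzumun, wovwotuz → woinvwotuz) insert -in- after the first vowel.
The other patterns: stems whose last vowel is 'e' delete the last vowel and add -ori; stems whose last vowel is 'a' or 'o' add de- … -al around the stem.
So pidaduk → piindaduk.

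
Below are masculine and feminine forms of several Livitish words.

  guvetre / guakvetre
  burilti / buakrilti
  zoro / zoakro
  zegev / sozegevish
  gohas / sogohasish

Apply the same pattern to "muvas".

somuvasish

guvetre and zegev both have last vowel 'e' yet inflect differently (guakvetre, sozegevish), so the last vowel is not what conditions the rule; whether the stem ends in a vowel or a consonant is.
"muvas" ends in a consonant. The stems ending in a consonant (zegev → sozegevish, gohas → sogohasish) add so- … -ish around the stem.
So muvas → somuvasish.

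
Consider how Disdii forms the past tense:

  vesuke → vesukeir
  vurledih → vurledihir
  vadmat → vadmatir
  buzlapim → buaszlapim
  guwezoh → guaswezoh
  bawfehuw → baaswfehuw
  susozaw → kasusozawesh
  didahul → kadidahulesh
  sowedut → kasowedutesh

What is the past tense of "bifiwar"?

vurledih and guwezoh both end in -h yet inflect differently (vurledihir, guaswezoh), so the final letter is not what conditions the rule; the first letter is.
"bifiwar" begins with b-. The stems beginning with b- (buzlapim → buaszlapim, bawfehuw → baaswfehuw) insert -as- after the first vowel.
The other patterns: stems beginning with v- add -ir; stems beginning with d- or s- add ka- … -esh around the stem.
So bifiwar → biasfiwar.

biasfiwar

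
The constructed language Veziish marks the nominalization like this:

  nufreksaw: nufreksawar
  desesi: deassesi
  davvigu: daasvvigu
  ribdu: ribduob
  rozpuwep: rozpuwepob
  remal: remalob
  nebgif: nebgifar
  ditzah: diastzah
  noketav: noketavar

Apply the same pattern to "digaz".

ribdu and davvigu both end in -u yet inflect differently (ribduob, daasvvigu), so the final letter is not what conditions the rule; the first letter is.
"digaz" begins with d-. The stems beginning with d- (desesi → deassesi, ditzah → diastzah, davvigu → daasvvigu) insert -as- after the first vowel.
The other patterns: stems beginning with n- add -ar; stems beginning with r- add -ob.
So digaz → diasgaz.

diasgaz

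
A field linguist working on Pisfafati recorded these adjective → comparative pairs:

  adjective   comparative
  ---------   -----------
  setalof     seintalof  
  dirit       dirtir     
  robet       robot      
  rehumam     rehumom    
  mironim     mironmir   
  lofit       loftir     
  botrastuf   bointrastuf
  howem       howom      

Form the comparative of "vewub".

robet and lofit both end in -t yet inflect differently (robot, loftir), so the final letter is not what conditions the rule; the last vowel is.
"vewub" has last vowel 'u'. The one such stem in the data (botrastuf → bointrastuf) inserts -in- after the first vowel (as does setalof), so the same rule applies.
So vewub → veinwub.

veinwub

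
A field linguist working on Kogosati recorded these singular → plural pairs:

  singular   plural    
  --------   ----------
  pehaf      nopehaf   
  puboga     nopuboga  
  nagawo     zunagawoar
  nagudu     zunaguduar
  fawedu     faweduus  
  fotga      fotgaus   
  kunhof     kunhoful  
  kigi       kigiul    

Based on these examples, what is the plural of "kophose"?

kophoseul

"kophose" begins with k-. The stems beginning with k- (kunhof → kunhoful, kigi → kigiul) add -ul.
The other patterns: stems beginning with p- add the prefix no-; stems beginning with n- add zu- … -ar around the stem; stems beginning with f- add -us.
So kophose → kophoseul.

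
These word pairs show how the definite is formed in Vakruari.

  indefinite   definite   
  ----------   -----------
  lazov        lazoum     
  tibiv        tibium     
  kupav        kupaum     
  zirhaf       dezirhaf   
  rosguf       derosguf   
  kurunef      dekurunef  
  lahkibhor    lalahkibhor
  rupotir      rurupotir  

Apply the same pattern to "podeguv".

kupav and zirhaf both have last vowel 'a' yet inflect differently (kupaum, dezirhaf), so the last vowel is not what conditions the rule; the final letter is.
"podeguv" ends in -v. The stems ending in -v (lazov → lazoum, tibiv → tibium, kupav → kupaum) drop the final letter and add -um.
The other patterns: stems ending in -f add the prefix de-; stems ending in -r repeat the first consonant+vowel as a prefix.
So podeguv → podeguum.

podeguum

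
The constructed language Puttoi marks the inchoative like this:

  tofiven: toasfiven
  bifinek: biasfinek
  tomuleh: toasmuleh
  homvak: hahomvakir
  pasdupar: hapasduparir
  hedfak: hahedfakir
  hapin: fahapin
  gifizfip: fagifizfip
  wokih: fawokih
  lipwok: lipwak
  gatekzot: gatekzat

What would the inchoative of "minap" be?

haminapir

bifinek and homvak both end in -k yet inflect differently (biasfinek, hahomvakir), so the final letter is not what conditions the rule; the last vowel is.
"minap" has last vowel 'a'. The stems whose last vowel is 'a' (homvak → hahomvakir, pasdupar → hapasduparir, hedfak → hahedfakir) add ha- … -ir around the stem.
So minap → haminapir.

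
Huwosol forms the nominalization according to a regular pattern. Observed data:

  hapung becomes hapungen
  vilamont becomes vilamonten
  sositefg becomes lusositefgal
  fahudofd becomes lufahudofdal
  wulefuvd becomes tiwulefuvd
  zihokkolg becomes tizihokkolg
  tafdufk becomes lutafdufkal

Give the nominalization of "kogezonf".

kogezonfen

sositefg and zihokkolg both end in -g yet inflect differently (lusositefgal, tizihokkolg), so the final letter is not what conditions the rule; the second-to-last letter is.
"kogezonf" has second-to-last letter 'n'. The stems whose second-to-last letter is 'n' (vilamont → vilamonten, hapung → hapungen) add -en.
So kogezonf → kogezonfen.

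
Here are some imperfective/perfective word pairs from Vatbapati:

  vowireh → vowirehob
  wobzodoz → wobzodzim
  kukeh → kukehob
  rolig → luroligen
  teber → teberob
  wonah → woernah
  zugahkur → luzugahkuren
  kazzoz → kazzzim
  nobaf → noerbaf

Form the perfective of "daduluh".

ludaduluhen

teber and zugahkur both end in -r yet inflect differently (teberob, luzugahkuren), so the final letter is not what conditions the rule; the last vowel is.
"daduluh" has last vowel 'u'. The one such stem in the data (zugahkur → luzugahkuren) adds lu- … -en around the stem, so the same rule applies.
So daduluh → ludaduluhen.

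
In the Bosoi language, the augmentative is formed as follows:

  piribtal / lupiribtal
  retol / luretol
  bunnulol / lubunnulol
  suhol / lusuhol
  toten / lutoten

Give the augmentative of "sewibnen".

lusewibnen

Every pair shown (piribtal → lupiribtal, retol → luretol, bunnulol → lubunnulol, …) follows the same rule: add the prefix lu-.
So sewibnen → lusewibnen.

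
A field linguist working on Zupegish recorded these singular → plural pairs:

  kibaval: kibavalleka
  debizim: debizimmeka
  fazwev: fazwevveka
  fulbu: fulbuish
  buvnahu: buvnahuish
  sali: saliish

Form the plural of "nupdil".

nupdilleka

"nupdil" ends in a consonant. The stems ending in a consonant (kibaval → kibavalleka, debizim → debizimmeka, fazwev → fazwevveka) double the final consonant and add -eka.
So nupdil → nupdilleka.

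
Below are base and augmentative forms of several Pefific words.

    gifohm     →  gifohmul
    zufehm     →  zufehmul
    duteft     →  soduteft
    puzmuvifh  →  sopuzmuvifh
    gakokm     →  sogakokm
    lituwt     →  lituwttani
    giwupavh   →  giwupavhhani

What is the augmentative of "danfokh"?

sodanfokh

gifohm and gakokm both end in -m yet inflect differently (gifohmul, sogakokm), so the final letter is not what conditions the rule; the second-to-last letter is.
"danfokh" has second-to-last letter 'k'. The one such stem in the data (gakokm → sogakokm) adds the prefix so-, so the same rule applies.
The other patterns: stems whose second-to-last letter is 'h' add -ul; stems whose second-to-last letter is 'v' or 'w' double the final consonant and add -ani.
So danfokh → sodanfokh.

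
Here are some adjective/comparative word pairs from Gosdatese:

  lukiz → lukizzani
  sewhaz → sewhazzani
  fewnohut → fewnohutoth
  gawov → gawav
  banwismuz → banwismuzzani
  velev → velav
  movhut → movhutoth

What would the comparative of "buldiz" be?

banwismuz and movhut both have last vowel 'u' yet inflect differently (banwismuzzani, movhutoth), so the last vowel is not what conditions the rule; the final letter is.
"buldiz" ends in -z. The stems ending in -z (banwismuz → banwismuzzani, lukiz → lukizzani, sewhaz → sewhazzani) double the final consonant and add -ani.
So buldiz → buldizzani.

buldizzani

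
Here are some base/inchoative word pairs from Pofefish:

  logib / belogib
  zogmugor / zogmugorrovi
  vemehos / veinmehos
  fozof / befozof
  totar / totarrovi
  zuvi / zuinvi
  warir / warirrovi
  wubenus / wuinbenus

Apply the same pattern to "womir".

womirrovi

"womir" ends in -r. The stems ending in -r (warir → warirrovi, totar → totarrovi, zogmugor → zogmugorrovi) double the final consonant and add -ovi.
So womir → womirrovi.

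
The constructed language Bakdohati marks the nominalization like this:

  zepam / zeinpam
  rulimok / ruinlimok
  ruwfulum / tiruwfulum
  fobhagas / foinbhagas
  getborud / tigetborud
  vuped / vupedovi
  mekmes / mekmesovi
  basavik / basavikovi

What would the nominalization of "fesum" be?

fobhagas and mekmes both end in -s yet inflect differently (foinbhagas, mekmesovi), so the final letter is not what conditions the rule; the last vowel is.
"fesum" has last vowel 'u'. The stems whose last vowel is 'u' (getborud → tigetborud, ruwfulum → tiruwfulum) add the prefix ti-.
The other patterns: stems whose last vowel is 'a' or 'o' insert -in- after the first vowel; stems whose last vowel is 'e' or 'i' add -ovi.
So fesum → tifesum.

tifesum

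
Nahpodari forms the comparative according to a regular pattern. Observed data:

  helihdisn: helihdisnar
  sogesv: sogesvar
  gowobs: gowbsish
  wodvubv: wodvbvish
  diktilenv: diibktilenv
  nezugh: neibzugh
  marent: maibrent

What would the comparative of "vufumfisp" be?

"vufumfisp" has second-to-last letter 's'. The stems whose second-to-last letter is 's' (helihdisn → helihdisnar, sogesv → sogesvar) add -ar.
So vufumfisp → vufumfispar.

vufumfispar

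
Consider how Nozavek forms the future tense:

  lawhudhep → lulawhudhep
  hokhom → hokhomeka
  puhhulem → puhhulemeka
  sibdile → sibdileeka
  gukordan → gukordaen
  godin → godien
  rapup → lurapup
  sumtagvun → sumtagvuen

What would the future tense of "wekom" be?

wekomeka

"wekom" ends in -m. The stems ending in -m (puhhulem → puhhulemeka, hokhom → hokhomeka) add -eka.
So wekom → wekomeka.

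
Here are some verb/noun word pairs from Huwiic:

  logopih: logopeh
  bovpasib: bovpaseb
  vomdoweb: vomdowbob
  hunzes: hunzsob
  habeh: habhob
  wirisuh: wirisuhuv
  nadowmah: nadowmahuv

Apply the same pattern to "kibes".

bovpasib and vomdoweb both end in -b yet inflect differently (bovpaseb, vomdowbob), so the final letter is not what conditions the rule; the last vowel is.
"kibes" has last vowel 'e'. The stems whose last vowel is 'e' (vomdoweb → vomdowbob, hunzes → hunzsob, habeh → habhob) delete the last vowel and add -ob.
The other patterns: stems whose last vowel is 'i' change the last vowel to 'e'; stems whose last vowel is 'a' or 'u' add -uv.
So kibes → kibsob.

kibsob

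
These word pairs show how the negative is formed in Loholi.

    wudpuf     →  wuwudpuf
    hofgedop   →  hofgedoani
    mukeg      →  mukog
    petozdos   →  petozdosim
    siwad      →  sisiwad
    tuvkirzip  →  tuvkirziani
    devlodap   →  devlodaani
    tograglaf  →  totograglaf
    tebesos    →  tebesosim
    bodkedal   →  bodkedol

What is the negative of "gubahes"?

bodkedal and devlodap both have last vowel 'a' yet inflect differently (bodkedol, devlodaani), so the last vowel is not what conditions the rule; the final letter is.
"gubahes" ends in -s. The stems ending in -s (tebesos → tebesosim, petozdos → petozdosim) add -im.
The other patterns: stems ending in -g or -l change the last vowel to 'o'; stems ending in -p drop the final letter and add -ani; stems ending in -d or -f repeat the first consonant+vowel as a prefix.
So gubahes → gubahesim.

gubahesim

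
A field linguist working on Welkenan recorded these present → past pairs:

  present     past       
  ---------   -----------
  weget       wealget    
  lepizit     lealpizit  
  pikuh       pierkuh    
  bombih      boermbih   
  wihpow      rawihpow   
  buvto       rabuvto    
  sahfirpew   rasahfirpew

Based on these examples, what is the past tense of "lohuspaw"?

"lohuspaw" ends in -w. The stems ending in -w (wihpow → rawihpow, sahfirpew → rasahfirpew) add the prefix ra-.
The other patterns: stems ending in -t insert -al- after the first vowel; stems ending in -h insert -er- after the first vowel.
So lohuspaw → ralohuspaw.

ralohuspaw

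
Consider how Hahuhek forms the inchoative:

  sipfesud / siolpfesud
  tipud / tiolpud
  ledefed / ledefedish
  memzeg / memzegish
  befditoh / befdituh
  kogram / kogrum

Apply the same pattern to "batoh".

"batoh" has last vowel 'o'. The one such stem in the data (befditoh → befdituh) changes the last vowel to 'u' (as does kogram), so the same rule applies.
So batoh → batuh.

batuh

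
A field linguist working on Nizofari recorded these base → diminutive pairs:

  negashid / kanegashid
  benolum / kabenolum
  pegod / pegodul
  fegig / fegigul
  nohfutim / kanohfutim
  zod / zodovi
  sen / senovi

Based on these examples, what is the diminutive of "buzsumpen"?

kabuzsumpen

zod and pegod both end in -d yet inflect differently (zodovi, pegodul), so the final letter is not what conditions the rule; the number of vowels is.
"buzsumpen" has 3 vowels. The stems with 3 vowels (negashid → kanegashid, nohfutim → kanohfutim, benolum → kabenolum) add the prefix ka-.
The other patterns: stems with 1 vowel add -ovi; stems with 2 vowels add -ul.
So buzsumpen → kabuzsumpen.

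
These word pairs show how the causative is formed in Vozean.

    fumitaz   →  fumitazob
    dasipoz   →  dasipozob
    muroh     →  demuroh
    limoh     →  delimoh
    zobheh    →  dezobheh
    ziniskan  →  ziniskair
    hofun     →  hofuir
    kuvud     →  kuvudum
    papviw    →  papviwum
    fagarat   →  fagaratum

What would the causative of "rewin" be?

rewiir

"rewin" ends in -n. The stems ending in -n (ziniskan → ziniskair, hofun → hofuir) drop the final letter and add -ir.
The other patterns: stems ending in -z add -ob; stems ending in -h add the prefix de-; stems ending in -d, -t or -w add -um.
So rewin → rewiir.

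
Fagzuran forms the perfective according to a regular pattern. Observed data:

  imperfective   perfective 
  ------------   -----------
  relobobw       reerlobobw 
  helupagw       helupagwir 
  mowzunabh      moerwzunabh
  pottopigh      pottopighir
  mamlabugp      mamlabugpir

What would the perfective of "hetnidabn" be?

"hetnidabn" has second-to-last letter 'b'. The stems whose second-to-last letter is 'b' (relobobw → reerlobobw, mowzunabh → moerwzunabh) insert -er- after the first vowel.
So hetnidabn → heertnidabn.

heertnidabn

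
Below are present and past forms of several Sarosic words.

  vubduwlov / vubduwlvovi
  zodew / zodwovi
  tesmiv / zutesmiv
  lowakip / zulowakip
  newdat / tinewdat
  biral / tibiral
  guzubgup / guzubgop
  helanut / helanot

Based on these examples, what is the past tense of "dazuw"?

vubduwlov and tesmiv both end in -v yet inflect differently (vubduwlvovi, zutesmiv), so the final letter is not what conditions the rule; the last vowel is.
"dazuw" has last vowel 'u'. The stems whose last vowel is 'u' (guzubgup → guzubgop, helanut → helanot) change the last vowel to 'o'.
The other patterns: stems whose last vowel is 'e' or 'o' delete the last vowel and add -ovi; stems whose last vowel is 'i' add the prefix zu-; stems whose last vowel is 'a' add the prefix ti-.
So dazuw → dazow.

dazow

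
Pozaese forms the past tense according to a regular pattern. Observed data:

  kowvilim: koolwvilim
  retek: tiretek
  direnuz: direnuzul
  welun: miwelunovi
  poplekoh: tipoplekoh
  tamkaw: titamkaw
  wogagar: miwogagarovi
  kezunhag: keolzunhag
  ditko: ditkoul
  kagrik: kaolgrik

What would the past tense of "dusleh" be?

"dusleh" begins with d-. The stems beginning with d- (ditko → ditkoul, direnuz → direnuzul) add -ul.
The other patterns: stems beginning with w- add mi- … -ovi around the stem; stems beginning with k- insert -ol- after the first vowel; stems beginning with p-, r- or t- add the prefix ti-.
So dusleh → duslehul.

duslehul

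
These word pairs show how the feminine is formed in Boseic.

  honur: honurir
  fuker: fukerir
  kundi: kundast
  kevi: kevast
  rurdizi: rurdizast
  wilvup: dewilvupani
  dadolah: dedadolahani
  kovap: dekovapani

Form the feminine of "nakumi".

honur and wilvup both have last vowel 'u' yet inflect differently (honurir, dewilvupani), so the last vowel is not what conditions the rule; the final letter is.
"nakumi" ends in -i. The stems ending in -i (kundi → kundast, kevi → kevast, rurdizi → rurdizast) drop the final letter and add -ast.
The other patterns: stems ending in -r add -ir; stems ending in -h or -p add de- … -ani around the stem.
So nakumi → nakumast.

nakumast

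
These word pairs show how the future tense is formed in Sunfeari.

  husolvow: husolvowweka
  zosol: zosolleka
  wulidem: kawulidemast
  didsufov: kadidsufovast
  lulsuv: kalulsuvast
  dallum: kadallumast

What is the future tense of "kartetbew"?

"kartetbew" ends in -w. The one such stem in the data (husolvow → husolvowweka) doubles the final consonant and adds -eka (as does zosol), so the same rule applies.
The other pattern: stems ending in -m or -v add ka- … -ast around the stem.
So kartetbew → kartetbewweka.

kartetbewweka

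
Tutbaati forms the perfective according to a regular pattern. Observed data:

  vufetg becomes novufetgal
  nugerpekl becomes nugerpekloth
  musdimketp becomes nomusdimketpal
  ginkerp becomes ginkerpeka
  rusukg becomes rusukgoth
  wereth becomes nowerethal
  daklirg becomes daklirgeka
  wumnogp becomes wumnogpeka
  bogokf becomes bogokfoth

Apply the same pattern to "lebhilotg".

rusukg and vufetg both end in -g yet inflect differently (rusukgoth, novufetgal), so the final letter is not what conditions the rule; the second-to-last letter is.
"lebhilotg" has second-to-last letter 't'. The stems whose second-to-last letter is 't' (vufetg → novufetgal, musdimketp → nomusdimketpal, wereth → nowerethal) add no- … -al around the stem.
The other patterns: stems whose second-to-last letter is 'k' add -oth; stems whose second-to-last letter is 'g' or 'r' add -eka.
So lebhilotg → nolebhilotgal.

nolebhilotgal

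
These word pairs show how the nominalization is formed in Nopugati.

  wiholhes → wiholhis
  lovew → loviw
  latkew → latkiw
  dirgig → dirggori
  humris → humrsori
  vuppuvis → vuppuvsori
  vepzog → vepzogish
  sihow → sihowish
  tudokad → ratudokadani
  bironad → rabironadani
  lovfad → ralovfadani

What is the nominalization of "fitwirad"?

rafitwiradani

wiholhes and humris both end in -s yet inflect differently (wiholhis, humrsori), so the final letter is not what conditions the rule; the last vowel is.
"fitwirad" has last vowel 'a'. The stems whose last vowel is 'a' (tudokad → ratudokadani, bironad → rabironadani, lovfad → ralovfadani) add ra- … -ani around the stem.
The other patterns: stems whose last vowel is 'e' change the last vowel to 'i'; stems whose last vowel is 'i' delete the last vowel and add -ori; stems whose last vowel is 'o' add -ish.
So fitwirad → rafitwiradani.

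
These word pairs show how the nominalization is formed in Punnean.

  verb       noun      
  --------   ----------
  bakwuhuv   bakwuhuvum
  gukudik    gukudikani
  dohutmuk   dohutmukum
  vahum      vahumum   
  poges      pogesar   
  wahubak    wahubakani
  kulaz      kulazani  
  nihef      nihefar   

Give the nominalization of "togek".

dohutmuk and wahubak both end in -k yet inflect differently (dohutmukum, wahubakani), so the final letter is not what conditions the rule; the last vowel is.
"togek" has last vowel 'e'. The stems whose last vowel is 'e' (poges → pogesar, nihef → nihefar) add -ar.
The other patterns: stems whose last vowel is 'u' add -um; stems whose last vowel is 'a' or 'i' add -ani.
So togek → togekar.

togekar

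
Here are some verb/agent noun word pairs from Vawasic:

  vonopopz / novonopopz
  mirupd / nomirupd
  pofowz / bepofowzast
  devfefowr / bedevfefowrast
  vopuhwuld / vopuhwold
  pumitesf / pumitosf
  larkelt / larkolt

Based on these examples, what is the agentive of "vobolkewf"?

vonopopz and pofowz both end in -z yet inflect differently (novonopopz, bepofowzast), so the final letter is not what conditions the rule; the second-to-last letter is.
"vobolkewf" has second-to-last letter 'w'. The stems whose second-to-last letter is 'w' (pofowz → bepofowzast, devfefowr → bedevfefowrast) add be- … -ast around the stem.
So vobolkewf → bevobolkewfast.

bevobolkewfast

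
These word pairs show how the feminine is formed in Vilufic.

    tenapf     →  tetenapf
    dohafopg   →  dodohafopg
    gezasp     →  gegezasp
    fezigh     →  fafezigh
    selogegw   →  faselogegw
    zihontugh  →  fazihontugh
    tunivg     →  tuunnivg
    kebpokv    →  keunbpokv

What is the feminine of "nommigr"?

"nommigr" has second-to-last letter 'g'. The stems whose second-to-last letter is 'g' (fezigh → fafezigh, selogegw → faselogegw, zihontugh → fazihontugh) add the prefix fa-.
So nommigr → fanommigr.

fanommigr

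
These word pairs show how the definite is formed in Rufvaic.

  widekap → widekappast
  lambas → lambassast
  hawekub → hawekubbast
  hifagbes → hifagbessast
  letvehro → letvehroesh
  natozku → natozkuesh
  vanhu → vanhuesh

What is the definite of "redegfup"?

redegfuppast

hawekub and natozku both have last vowel 'u' yet inflect differently (hawekubbast, natozkuesh), so the last vowel is not what conditions the rule; whether the stem ends in a vowel or a consonant is.
"redegfup" ends in a consonant. The stems ending in a consonant (widekap → widekappast, lambas → lambassast, hawekub → hawekubbast) double the final consonant and add -ast.
The other pattern: stems ending in a vowel add -esh.
So redegfup → redegfuppast.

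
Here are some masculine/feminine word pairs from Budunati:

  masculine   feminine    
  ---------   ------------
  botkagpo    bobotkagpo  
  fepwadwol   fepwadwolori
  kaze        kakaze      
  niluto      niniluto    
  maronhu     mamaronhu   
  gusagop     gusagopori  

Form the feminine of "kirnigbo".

gusagop and botkagpo both have last vowel 'o' yet inflect differently (gusagopori, bobotkagpo), so the last vowel is not what conditions the rule; whether the stem ends in a vowel or a consonant is.
"kirnigbo" ends in a vowel. The stems ending in a vowel (kaze → kakaze, botkagpo → bobotkagpo, niluto → niniluto) repeat the first consonant+vowel as a prefix.
The other pattern: stems ending in a consonant add -ori.
So kirnigbo → kikirnigbo.

kikirnigbo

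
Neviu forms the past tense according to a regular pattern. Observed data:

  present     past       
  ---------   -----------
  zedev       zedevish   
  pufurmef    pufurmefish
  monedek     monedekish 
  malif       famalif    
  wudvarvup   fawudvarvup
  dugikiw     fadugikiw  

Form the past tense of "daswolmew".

daswolmewish

pufurmef and malif both end in -f yet inflect differently (pufurmefish, famalif), so the final letter is not what conditions the rule; the last vowel is.
"daswolmew" has last vowel 'e'. The stems whose last vowel is 'e' (zedev → zedevish, pufurmef → pufurmefish, monedek → monedekish) add -ish.
The other pattern: stems whose last vowel is 'i' or 'u' add the prefix fa-.
So daswolmew → daswolmewish.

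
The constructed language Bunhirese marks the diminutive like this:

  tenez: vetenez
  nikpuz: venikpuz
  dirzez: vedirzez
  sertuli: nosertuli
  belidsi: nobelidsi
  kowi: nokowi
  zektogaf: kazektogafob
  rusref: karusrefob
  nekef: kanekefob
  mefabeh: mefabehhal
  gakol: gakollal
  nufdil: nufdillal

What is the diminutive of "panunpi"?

tenez and rusref both have last vowel 'e' yet inflect differently (vetenez, karusrefob), so the last vowel is not what conditions the rule; the final letter is.
"panunpi" ends in -i. The stems ending in -i (sertuli → nosertuli, belidsi → nobelidsi, kowi → nokowi) add the prefix no-.
The other patterns: stems ending in -z add the prefix ve-; stems ending in -f add ka- … -ob around the stem; stems ending in -h or -l double the final consonant and add -al.
So panunpi → nopanunpi.

nopanunpi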